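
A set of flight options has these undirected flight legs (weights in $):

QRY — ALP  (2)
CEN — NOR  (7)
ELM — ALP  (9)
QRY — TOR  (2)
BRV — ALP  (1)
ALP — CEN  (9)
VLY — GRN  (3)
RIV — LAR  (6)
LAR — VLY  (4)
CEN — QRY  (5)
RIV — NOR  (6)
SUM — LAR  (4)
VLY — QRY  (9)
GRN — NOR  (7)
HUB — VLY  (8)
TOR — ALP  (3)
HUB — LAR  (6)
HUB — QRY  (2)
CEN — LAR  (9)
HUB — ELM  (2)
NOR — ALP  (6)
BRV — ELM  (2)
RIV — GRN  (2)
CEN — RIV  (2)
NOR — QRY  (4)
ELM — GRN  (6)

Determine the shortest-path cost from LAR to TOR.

$10

Enumerating some paths:
LAR - HUB - QRY - ALP - TOR: 6+2+2+3 = 13
LAR - HUB - QRY - TOR: 6+2+2 = 10
The minimum is $10 via LAR - HUB - QRY - TOR.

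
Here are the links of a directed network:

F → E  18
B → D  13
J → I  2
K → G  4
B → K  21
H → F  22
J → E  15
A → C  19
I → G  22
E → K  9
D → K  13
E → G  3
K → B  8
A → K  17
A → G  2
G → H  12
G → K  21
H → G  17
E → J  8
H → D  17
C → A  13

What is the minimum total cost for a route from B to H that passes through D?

42

Shortest B→D: B–D = 13
Shortest D→H: D–K–G–H = 29
Total via D: 13 + 29 = 42.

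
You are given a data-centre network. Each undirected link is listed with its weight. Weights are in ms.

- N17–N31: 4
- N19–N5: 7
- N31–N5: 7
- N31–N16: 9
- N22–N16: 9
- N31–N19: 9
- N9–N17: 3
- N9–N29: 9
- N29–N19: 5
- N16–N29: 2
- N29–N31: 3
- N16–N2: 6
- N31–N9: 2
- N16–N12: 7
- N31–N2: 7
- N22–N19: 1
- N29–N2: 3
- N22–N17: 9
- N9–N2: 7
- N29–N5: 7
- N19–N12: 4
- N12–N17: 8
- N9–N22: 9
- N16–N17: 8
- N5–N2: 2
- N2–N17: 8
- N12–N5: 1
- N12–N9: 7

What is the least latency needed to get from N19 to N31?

Settle nodes by increasing distance from N19:
N19: 0
N22: 1  (via N19)
N12: 4  (via N19)
N5: 5  (via N12)
N29: 5  (via N19)
N16: 7  (via N29)
N2: 7  (via N5)
N31: 8  (via N29)
Shortest route: N19 → N29 → N31 = 8 ms.

8 ms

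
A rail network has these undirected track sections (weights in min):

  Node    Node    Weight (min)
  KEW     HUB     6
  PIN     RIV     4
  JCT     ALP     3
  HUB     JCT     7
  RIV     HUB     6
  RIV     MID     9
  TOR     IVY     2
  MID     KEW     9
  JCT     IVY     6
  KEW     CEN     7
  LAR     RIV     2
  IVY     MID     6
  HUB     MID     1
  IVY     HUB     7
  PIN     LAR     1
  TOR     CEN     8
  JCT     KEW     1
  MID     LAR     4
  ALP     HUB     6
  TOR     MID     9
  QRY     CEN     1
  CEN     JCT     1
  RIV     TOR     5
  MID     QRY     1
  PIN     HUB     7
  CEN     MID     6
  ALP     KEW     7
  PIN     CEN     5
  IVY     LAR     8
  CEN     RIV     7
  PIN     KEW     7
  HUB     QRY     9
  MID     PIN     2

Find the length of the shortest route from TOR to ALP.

11 min

Running Dijkstra from TOR:
TOR: 0
IVY: 2  (via TOR)
RIV: 5  (via TOR)
LAR: 7  (via RIV)
CEN: 8  (via TOR)
PIN: 8  (via LAR)
JCT: 8  (via IVY)
MID: 8  (via IVY)
QRY: 9  (via CEN)
HUB: 9  (via IVY)
KEW: 9  (via JCT)
ALP: 11  (via JCT)
Shortest route: TOR–IVY–JCT–ALP = 11 min.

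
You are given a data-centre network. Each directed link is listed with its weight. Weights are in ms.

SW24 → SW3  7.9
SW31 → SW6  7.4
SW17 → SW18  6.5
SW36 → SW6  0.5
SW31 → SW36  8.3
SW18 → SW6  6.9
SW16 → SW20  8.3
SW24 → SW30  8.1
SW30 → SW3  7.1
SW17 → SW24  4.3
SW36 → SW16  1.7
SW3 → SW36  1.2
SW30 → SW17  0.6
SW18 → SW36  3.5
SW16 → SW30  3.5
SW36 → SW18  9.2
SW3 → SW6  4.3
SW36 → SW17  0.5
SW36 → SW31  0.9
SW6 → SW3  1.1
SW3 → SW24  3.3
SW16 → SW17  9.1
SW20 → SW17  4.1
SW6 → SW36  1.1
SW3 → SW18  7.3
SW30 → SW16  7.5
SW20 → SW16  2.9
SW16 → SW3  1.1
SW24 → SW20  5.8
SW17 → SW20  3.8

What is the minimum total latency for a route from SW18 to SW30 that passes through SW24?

16.4 ms

Shortest SW18→SW24: SW18–SW36–SW17–SW24 = 8.3
Best SW24 to SW30: SW24–SW30 costing 8.1
Total via SW24: 8.3 + 8.1 = 16.4 ms.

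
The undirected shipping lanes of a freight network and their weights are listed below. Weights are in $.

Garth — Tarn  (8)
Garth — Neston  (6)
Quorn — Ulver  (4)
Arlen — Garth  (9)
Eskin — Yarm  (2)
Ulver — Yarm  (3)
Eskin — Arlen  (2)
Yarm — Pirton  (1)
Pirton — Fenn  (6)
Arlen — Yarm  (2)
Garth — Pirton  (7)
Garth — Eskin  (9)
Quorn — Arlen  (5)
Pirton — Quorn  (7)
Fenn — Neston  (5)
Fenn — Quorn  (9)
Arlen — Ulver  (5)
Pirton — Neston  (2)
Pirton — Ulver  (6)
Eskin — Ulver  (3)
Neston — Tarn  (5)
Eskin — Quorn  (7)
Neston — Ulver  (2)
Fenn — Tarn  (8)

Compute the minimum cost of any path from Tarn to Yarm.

$8

Compare a few routes:
Tarn → Neston → Ulver → Yarm: 5+2+3 = 10
Tarn → Neston → Pirton → Yarm: 5+2+1 = 8
The minimum is $8 via Tarn → Neston → Pirton → Yarm.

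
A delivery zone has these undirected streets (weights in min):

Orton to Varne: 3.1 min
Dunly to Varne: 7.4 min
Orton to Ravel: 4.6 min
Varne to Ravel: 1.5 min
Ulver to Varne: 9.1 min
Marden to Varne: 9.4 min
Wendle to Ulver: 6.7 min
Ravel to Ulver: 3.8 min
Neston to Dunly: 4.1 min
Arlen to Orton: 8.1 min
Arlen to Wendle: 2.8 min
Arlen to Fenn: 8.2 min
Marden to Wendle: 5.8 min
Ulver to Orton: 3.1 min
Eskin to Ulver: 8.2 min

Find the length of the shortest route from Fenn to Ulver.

17.7 min

Settle nodes by increasing distance from Fenn:
Fenn: 0
Arlen: 8.2  (via Fenn)
Wendle: 11  (via Arlen)
Orton: 16.3  (via Arlen)
Marden: 16.8  (via Wendle)
Ulver: 17.7  (via Wendle)
Shortest route: Fenn–Arlen–Wendle–Ulver = 17.7 min.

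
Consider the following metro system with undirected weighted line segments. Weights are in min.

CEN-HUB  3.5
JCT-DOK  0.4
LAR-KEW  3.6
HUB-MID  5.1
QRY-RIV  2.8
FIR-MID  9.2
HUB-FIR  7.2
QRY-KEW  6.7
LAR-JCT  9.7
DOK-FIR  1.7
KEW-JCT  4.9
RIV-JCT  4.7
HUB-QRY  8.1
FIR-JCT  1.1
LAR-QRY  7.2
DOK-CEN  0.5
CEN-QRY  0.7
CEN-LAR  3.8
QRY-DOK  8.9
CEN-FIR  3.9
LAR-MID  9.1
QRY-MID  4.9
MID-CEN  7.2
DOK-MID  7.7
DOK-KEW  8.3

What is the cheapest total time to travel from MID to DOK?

6.1 min

Settle nodes by increasing distance from MID:
MID: 0
QRY: 4.9  (via MID)
HUB: 5.1  (via MID)
CEN: 5.6  (via QRY)
DOK: 6.1  (via CEN)
Shortest route: MID–QRY–CEN–DOK = 6.1 min.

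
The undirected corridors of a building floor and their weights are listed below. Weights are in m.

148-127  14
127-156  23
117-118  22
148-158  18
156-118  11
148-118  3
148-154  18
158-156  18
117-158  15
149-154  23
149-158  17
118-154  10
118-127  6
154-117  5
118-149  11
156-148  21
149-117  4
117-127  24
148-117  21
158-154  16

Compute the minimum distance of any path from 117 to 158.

15 m

Candidate routes:
117 → 154 → 118 → 148 → 158: 5+10+3+18 = 36
117 → 149 → 158: 4+17 = 21
117 → 158: 15 = 15
117 → 154 → 158: 5+16 = 21
Cheapest is 117 → 158 at 15 m.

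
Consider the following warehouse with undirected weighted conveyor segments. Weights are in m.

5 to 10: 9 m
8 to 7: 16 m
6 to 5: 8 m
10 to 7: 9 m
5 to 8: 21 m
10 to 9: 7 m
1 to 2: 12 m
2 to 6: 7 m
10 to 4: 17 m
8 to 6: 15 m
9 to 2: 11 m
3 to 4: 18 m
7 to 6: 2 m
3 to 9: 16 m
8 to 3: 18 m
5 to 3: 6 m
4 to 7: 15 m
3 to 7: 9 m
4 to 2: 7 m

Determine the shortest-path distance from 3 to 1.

Enumerating some paths:
3–7–6–2–1: 9+2+7+12 = 30
3–4–2–1: 18+7+12 = 37
3–5–6–2–1: 6+8+7+12 = 33
The minimum is 30 m via 3–7–6–2–1.

30 m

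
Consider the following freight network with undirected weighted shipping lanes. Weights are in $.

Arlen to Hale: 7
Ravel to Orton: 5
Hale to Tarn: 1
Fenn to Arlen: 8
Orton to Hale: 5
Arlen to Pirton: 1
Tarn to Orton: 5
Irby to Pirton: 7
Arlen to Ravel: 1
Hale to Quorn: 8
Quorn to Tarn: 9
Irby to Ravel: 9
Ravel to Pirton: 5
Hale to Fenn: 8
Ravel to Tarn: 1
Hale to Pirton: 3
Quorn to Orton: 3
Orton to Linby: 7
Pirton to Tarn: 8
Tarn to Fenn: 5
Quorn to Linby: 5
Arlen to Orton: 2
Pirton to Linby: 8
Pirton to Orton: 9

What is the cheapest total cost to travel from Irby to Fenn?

Shortest distances from Irby:
Irby: 0
Pirton: 7  (via Irby)
Arlen: 8  (via Pirton)
Ravel: 9  (via Irby)
Hale: 10  (via Pirton)
Tarn: 10  (via Ravel)
Orton: 10  (via Arlen)
Quorn: 13  (via Orton)
Fenn: 15  (via Tarn)
Shortest route: Irby–Ravel–Tarn–Fenn = $15.

$15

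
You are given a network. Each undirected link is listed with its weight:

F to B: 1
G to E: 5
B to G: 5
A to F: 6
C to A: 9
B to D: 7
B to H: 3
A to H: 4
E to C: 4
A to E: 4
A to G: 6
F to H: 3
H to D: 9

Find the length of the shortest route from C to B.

Enumerating some paths:
C–E–A–F–B: 4+4+6+1 = 15
C–E–G–B: 4+5+5 = 14
The minimum is 14 via C–E–G–B.

14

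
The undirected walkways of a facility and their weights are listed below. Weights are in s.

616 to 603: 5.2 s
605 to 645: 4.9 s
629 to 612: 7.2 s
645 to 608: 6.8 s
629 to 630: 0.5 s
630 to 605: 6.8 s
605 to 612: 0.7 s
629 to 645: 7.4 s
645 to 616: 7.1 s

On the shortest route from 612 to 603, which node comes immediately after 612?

605

Enumerating some paths:
612–629–645–616–603: 7.2+7.4+7.1+5.2 = 26.9
612–605–645–616–603: 0.7+4.9+7.1+5.2 = 17.9
Cheapest is 612–605–645–616–603 at 17.9 s.
So from 612 the first move is to 605.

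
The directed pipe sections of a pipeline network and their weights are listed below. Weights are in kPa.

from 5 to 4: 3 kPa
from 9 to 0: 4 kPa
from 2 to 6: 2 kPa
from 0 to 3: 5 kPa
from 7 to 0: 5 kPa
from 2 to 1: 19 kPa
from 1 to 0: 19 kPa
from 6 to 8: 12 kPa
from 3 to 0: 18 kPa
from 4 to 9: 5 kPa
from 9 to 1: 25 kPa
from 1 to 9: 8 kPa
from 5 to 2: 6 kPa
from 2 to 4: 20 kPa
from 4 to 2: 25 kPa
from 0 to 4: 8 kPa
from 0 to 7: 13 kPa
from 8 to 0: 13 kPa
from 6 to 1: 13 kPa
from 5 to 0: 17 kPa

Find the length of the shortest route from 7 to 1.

Enumerating some paths:
7 - 0 - 4 - 2 - 1: 5+8+25+19 = 57
7 - 0 - 4 - 2 - 6 - 1: 5+8+25+2+13 = 53
7 - 0 - 4 - 9 - 1: 5+8+5+25 = 43
The minimum is 43 kPa via 7 - 0 - 4 - 9 - 1.

43 kPa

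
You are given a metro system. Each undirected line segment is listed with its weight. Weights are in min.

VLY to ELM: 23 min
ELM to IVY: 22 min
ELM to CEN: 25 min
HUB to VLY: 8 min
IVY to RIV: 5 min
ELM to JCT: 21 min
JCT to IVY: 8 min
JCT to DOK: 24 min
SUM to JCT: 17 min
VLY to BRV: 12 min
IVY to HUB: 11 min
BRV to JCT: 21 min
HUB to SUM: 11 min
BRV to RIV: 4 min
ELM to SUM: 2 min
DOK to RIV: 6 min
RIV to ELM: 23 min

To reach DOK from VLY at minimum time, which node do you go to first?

BRV

Compare a few routes:
VLY - BRV - RIV - DOK: 12+4+6 = 22
VLY - HUB - IVY - JCT - DOK: 8+11+8+24 = 51
VLY - HUB - SUM - ELM - RIV - DOK: 8+11+2+23+6 = 50
VLY - HUB - IVY - RIV - DOK: 8+11+5+6 = 30
Cheapest is VLY - BRV - RIV - DOK at 22 min.
So from VLY the first move is to BRV.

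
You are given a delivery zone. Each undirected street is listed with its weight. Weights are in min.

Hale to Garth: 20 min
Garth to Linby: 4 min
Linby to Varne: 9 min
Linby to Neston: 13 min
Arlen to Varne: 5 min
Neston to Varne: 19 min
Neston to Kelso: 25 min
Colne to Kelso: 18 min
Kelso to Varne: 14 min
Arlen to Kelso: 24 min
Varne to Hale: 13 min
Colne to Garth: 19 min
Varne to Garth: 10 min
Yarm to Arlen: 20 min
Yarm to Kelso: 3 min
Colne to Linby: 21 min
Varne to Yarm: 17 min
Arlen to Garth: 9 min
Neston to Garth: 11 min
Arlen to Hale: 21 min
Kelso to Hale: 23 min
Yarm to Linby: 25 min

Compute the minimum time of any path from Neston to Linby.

13 min

Enumerating some paths:
Neston–Linby: 13 = 13
Neston–Garth–Linby: 11+4 = 15
Cheapest is Neston–Linby at 13 min.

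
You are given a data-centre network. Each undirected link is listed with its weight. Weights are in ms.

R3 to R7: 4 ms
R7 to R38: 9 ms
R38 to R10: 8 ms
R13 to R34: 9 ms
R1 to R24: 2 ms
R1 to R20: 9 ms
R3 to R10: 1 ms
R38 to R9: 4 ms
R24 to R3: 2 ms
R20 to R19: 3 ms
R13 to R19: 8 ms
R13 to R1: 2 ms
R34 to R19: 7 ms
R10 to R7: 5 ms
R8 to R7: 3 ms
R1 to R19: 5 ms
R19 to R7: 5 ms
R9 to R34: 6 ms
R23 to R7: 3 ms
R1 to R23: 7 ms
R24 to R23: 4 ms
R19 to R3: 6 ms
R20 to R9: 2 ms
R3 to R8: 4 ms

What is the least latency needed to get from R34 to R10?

14 ms

Running Dijkstra from R34:
R34: 0
R9: 6  (via R34)
R19: 7  (via R34)
R20: 8  (via R9)
R13: 9  (via R34)
R38: 10  (via R9)
R1: 11  (via R13)
R7: 12  (via R19)
R3: 13  (via R19)
R24: 13  (via R1)
R10: 14  (via R3)
Shortest route: R34 → R19 → R3 → R10 = 14 ms.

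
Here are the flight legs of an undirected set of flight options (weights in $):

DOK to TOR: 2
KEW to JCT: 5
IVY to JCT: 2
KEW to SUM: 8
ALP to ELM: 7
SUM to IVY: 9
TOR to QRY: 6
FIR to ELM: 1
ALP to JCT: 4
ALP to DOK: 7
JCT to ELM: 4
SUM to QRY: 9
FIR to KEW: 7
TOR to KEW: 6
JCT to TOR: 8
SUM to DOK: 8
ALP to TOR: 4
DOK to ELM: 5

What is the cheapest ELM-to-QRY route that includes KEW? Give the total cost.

Shortest ELM→KEW: ELM–FIR–KEW = 8
Shortest KEW→QRY: KEW–TOR–QRY = 12
Total via KEW: 8 + 12 = $20.

$20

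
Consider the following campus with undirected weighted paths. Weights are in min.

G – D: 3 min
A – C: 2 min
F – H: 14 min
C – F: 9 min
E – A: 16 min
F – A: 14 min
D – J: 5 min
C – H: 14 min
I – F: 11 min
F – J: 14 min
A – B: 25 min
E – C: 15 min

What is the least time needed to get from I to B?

47 min

Enumerating some paths:
I–F–A–B: 11+14+25 = 50
I–F–C–A–B: 11+9+2+25 = 47
The minimum is 47 min via I–F–C–A–B.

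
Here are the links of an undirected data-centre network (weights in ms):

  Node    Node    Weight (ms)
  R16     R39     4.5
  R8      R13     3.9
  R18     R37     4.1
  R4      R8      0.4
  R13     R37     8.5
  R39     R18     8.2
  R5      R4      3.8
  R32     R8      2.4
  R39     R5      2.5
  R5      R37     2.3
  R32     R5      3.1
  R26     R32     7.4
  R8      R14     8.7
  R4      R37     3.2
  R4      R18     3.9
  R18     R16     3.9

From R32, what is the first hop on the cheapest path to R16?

R5

Candidate routes:
R32 → R8 → R4 → R5 → R39 → R16: 2.4+0.4+3.8+2.5+4.5 = 13.6
R32 → R5 → R39 → R16: 3.1+2.5+4.5 = 10.1
R32 → R5 → R37 → R18 → R16: 3.1+2.3+4.1+3.9 = 13.4
R32 → R8 → R4 → R18 → R16: 2.4+0.4+3.9+3.9 = 10.6
The minimum is 10.1 ms via R32 → R5 → R39 → R16.
So from R32 the first move is to R5.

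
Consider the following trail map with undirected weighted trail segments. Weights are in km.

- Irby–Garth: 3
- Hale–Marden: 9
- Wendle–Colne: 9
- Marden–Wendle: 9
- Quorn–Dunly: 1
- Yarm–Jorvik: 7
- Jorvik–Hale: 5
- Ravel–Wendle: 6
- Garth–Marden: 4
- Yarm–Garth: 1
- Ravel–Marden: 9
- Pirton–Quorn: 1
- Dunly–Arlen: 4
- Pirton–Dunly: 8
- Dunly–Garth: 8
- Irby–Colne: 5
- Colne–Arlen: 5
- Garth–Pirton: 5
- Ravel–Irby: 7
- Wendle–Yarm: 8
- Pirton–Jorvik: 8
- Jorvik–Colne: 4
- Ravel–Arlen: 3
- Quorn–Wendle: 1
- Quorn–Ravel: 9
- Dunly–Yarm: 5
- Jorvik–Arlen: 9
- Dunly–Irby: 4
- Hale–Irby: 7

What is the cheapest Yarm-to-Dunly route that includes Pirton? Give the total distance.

Best Yarm to Pirton: Yarm → Garth → Pirton costing 6
Shortest Pirton→Dunly: Pirton → Quorn → Dunly = 2
Total via Pirton: 6 + 2 = 8 km.

8 km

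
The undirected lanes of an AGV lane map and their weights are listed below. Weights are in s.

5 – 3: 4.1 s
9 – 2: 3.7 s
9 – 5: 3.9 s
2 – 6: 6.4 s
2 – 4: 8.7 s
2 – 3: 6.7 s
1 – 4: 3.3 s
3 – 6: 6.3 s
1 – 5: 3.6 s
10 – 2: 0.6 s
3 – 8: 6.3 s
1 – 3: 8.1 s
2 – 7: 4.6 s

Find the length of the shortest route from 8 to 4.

17.3 s

Settle nodes by increasing distance from 8:
8: 0
3: 6.3  (via 8)
5: 10.4  (via 3)
6: 12.6  (via 3)
2: 13  (via 3)
10: 13.6  (via 2)
1: 14  (via 5)
9: 14.3  (via 5)
4: 17.3  (via 1)
Shortest route: 8–3–5–1–4 = 17.3 s.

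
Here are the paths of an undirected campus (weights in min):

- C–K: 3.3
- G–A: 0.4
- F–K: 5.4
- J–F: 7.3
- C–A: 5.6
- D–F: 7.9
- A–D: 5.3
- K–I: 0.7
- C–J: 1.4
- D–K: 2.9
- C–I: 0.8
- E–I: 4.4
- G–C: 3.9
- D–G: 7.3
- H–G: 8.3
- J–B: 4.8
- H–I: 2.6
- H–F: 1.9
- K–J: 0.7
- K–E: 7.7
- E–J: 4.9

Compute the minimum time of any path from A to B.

10.5 min

Settle nodes by increasing distance from A:
A: 0
G: 0.4  (via A)
C: 4.3  (via G)
I: 5.1  (via C)
D: 5.3  (via A)
J: 5.7  (via C)
K: 5.8  (via I)
H: 7.7  (via I)
E: 9.5  (via I)
F: 9.6  (via H)
B: 10.5  (via J)
Shortest route: A → G → C → J → B = 10.5 min.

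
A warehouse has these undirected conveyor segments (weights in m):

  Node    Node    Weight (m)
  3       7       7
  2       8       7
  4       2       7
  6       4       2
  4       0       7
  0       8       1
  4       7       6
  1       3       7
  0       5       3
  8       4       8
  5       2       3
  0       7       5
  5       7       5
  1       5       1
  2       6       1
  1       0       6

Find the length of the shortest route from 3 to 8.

12 m

Running Dijkstra from 3:
3: 0
1: 7  (via 3)
7: 7  (via 3)
5: 8  (via 1)
0: 11  (via 5)
2: 11  (via 5)
6: 12  (via 2)
8: 12  (via 0)
Shortest route: 3–1–5–0–8 = 12 m.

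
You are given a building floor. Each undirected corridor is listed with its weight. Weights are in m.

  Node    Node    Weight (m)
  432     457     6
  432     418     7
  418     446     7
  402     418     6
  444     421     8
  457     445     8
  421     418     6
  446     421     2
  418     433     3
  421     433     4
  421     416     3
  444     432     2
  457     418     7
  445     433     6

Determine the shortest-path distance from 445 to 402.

15 m

Candidate routes:
445–433–418–402: 6+3+6 = 15
445–433–421–418–402: 6+4+6+6 = 22
445–457–418–402: 8+7+6 = 21
The minimum is 15 m via 445–433–418–402.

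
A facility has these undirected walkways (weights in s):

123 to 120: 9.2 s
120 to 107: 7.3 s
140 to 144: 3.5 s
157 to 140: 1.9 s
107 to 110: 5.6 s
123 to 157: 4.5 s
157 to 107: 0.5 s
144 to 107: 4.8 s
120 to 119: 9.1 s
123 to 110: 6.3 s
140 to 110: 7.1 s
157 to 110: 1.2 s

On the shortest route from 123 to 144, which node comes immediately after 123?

Enumerating some paths:
123 → 157 → 107 → 144: 4.5+0.5+4.8 = 9.8
123 → 157 → 140 → 144: 4.5+1.9+3.5 = 9.9
Cheapest is 123 → 157 → 107 → 144 at 9.8 s.
So from 123 the first move is to 157.

157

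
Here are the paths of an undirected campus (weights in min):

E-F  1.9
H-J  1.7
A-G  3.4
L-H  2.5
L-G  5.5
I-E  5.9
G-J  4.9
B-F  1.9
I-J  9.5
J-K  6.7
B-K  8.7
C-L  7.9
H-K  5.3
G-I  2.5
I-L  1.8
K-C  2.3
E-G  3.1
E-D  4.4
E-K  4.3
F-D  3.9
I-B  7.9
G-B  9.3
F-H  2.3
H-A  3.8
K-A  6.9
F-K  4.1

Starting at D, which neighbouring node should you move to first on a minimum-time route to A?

Candidate routes:
D - F - E - G - A: 3.9+1.9+3.1+3.4 = 12.3
D - E - F - H - A: 4.4+1.9+2.3+3.8 = 12.4
D - E - G - A: 4.4+3.1+3.4 = 10.9
D - F - H - A: 3.9+2.3+3.8 = 10
The minimum is 10 min via D - F - H - A.
So from D the first move is to F.

F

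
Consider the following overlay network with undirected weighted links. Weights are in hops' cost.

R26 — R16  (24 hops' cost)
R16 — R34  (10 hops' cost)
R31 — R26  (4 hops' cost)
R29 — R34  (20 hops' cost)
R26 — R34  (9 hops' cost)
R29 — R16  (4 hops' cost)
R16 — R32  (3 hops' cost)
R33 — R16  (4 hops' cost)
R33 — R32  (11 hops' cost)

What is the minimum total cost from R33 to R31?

Settle nodes by increasing distance from R33:
R33: 0
R16: 4  (via R33)
R32: 7  (via R16)
R29: 8  (via R16)
R34: 14  (via R16)
R26: 23  (via R34)
R31: 27  (via R26)
Shortest route: R33 → R16 → R34 → R26 → R31 = 27 hops' cost.

27 hops' cost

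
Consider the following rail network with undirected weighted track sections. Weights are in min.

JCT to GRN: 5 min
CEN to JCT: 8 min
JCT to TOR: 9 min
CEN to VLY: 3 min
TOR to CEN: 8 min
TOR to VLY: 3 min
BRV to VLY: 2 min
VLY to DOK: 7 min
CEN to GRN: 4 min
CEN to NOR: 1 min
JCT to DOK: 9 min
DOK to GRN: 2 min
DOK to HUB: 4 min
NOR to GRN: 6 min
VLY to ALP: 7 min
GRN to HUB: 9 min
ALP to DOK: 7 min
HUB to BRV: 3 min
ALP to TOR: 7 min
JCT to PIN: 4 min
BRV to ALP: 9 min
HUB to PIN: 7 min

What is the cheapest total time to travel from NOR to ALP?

11 min

Running Dijkstra from NOR:
NOR: 0
CEN: 1  (via NOR)
VLY: 4  (via CEN)
GRN: 5  (via CEN)
BRV: 6  (via VLY)
TOR: 7  (via VLY)
DOK: 7  (via GRN)
JCT: 9  (via CEN)
HUB: 9  (via BRV)
ALP: 11  (via VLY)
Shortest route: NOR → CEN → VLY → ALP = 11 min.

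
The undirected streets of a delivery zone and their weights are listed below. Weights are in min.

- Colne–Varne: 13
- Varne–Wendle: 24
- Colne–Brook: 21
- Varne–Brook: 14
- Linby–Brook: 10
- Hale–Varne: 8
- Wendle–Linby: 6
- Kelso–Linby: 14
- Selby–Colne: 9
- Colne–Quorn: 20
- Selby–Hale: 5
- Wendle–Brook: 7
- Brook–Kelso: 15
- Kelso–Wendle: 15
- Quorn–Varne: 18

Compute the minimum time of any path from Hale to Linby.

Settle nodes by increasing distance from Hale:
Hale: 0
Selby: 5  (via Hale)
Varne: 8  (via Hale)
Colne: 14  (via Selby)
Brook: 22  (via Varne)
Quorn: 26  (via Varne)
Wendle: 29  (via Brook)
Linby: 32  (via Brook)
Shortest route: Hale–Varne–Brook–Linby = 32 min.

32 min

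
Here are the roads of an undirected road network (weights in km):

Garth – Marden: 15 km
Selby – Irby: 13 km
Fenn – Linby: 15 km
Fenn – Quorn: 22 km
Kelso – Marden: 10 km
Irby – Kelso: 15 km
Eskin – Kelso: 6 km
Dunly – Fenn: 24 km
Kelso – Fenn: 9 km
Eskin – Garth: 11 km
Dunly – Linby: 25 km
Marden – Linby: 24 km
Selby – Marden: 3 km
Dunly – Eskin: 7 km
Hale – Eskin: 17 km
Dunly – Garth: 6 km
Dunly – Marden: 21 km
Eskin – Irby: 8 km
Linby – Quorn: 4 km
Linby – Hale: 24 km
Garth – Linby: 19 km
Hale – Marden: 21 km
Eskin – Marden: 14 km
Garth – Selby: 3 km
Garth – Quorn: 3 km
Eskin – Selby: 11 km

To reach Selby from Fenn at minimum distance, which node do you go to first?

Enumerating some paths:
Fenn–Kelso–Marden–Selby: 9+10+3 = 22
Fenn–Kelso–Eskin–Selby: 9+6+11 = 26
Fenn–Quorn–Garth–Selby: 22+3+3 = 28
Fenn–Linby–Quorn–Garth–Selby: 15+4+3+3 = 25
The minimum is 22 km via Fenn–Kelso–Marden–Selby.
So from Fenn the first move is to Kelso.

Kelso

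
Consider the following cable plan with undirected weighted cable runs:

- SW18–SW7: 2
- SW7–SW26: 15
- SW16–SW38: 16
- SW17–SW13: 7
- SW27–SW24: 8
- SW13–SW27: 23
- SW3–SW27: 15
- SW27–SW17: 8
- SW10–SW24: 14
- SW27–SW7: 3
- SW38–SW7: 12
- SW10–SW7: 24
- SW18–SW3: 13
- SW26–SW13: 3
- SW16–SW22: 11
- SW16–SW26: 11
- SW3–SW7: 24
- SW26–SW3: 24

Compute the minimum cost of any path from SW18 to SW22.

Running Dijkstra from SW18:
SW18: 0
SW7: 2  (via SW18)
SW27: 5  (via SW7)
SW24: 13  (via SW27)
SW3: 13  (via SW18)
SW17: 13  (via SW27)
SW38: 14  (via SW7)
SW26: 17  (via SW7)
SW13: 20  (via SW17)
SW10: 26  (via SW7)
SW16: 28  (via SW26)
SW22: 39  (via SW16)
Shortest route: SW18–SW7–SW26–SW16–SW22 = 39.

39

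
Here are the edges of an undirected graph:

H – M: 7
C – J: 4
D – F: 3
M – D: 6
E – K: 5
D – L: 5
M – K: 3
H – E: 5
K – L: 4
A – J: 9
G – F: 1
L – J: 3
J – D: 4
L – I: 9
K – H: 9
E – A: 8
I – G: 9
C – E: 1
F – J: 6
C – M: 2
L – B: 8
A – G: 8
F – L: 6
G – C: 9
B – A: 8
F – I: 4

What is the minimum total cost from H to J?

10

Candidate routes:
H → M → C → J: 7+2+4 = 13
H → K → L → J: 9+4+3 = 16
H → E → C → J: 5+1+4 = 10
Cheapest is H → E → C → J at 10.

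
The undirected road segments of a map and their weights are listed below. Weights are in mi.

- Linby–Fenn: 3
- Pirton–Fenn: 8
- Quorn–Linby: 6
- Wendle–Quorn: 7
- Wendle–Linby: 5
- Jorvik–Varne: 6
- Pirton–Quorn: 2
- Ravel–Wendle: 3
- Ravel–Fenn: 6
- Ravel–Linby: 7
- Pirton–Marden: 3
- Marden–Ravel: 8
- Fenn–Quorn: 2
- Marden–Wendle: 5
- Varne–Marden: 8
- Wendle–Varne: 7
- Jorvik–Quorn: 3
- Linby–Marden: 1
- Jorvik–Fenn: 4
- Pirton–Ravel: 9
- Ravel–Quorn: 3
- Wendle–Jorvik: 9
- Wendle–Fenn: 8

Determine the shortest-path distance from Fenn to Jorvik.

4 mi

Settle nodes by increasing distance from Fenn:
Fenn: 0
Quorn: 2  (via Fenn)
Linby: 3  (via Fenn)
Pirton: 4  (via Quorn)
Jorvik: 4  (via Fenn)
Shortest route: Fenn–Jorvik = 4 mi.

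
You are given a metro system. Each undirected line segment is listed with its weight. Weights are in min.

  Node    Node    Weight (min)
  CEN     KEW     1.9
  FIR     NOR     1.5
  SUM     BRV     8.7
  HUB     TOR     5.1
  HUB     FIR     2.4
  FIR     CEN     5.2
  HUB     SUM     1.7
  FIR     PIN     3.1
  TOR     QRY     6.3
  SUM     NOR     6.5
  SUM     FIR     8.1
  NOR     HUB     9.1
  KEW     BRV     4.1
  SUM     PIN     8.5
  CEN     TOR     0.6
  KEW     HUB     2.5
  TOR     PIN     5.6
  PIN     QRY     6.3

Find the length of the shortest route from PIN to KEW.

8 min

Compare a few routes:
PIN - TOR - CEN - KEW: 5.6+0.6+1.9 = 8.1
PIN - FIR - HUB - KEW: 3.1+2.4+2.5 = 8
The minimum is 8 min via PIN - FIR - HUB - KEW.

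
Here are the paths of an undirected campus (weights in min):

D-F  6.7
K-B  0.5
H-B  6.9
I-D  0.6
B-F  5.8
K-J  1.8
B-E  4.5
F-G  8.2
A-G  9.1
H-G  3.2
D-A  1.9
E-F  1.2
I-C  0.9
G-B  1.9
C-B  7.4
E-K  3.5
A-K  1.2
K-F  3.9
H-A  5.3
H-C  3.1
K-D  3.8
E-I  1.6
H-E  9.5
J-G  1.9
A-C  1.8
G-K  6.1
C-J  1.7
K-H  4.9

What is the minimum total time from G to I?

Running Dijkstra from G:
G: 0
B: 1.9  (via G)
J: 1.9  (via G)
K: 2.4  (via B)
H: 3.2  (via G)
A: 3.6  (via K)
C: 3.6  (via J)
I: 4.5  (via C)
Shortest route: G → J → C → I = 4.5 min.

4.5 min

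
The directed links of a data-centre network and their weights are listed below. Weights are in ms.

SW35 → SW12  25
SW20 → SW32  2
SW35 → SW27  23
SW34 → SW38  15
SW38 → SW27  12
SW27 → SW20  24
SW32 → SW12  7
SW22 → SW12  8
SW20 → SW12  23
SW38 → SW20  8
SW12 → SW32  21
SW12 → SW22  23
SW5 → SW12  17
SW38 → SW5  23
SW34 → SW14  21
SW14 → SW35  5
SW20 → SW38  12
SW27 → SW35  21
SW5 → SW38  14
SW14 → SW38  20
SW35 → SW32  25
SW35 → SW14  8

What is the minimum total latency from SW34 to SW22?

55 ms

Compare a few routes:
SW34 → SW38 → SW20 → SW12 → SW22: 15+8+23+23 = 69
SW34 → SW38 → SW20 → SW32 → SW12 → SW22: 15+8+2+7+23 = 55
The minimum is 55 ms via SW34 → SW38 → SW20 → SW32 → SW12 → SW22.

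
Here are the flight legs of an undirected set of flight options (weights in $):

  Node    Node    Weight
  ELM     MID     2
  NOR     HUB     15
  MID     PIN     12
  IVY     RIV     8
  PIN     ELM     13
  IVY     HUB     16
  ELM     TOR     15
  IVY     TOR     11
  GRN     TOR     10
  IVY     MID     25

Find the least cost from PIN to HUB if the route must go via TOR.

Best PIN to TOR: PIN–ELM–TOR costing 28
Shortest TOR→HUB: TOR–IVY–HUB = 27
Total via TOR: 28 + 27 = $55.

$55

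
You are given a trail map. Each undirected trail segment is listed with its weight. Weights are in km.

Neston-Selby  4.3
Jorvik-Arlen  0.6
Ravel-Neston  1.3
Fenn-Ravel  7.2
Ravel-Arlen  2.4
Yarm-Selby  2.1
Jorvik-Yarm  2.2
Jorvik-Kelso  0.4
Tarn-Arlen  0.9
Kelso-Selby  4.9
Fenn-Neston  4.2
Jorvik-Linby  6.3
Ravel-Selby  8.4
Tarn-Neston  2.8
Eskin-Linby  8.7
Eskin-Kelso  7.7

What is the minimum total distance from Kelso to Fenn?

8.9 km

Shortest distances from Kelso:
Kelso: 0
Jorvik: 0.4  (via Kelso)
Arlen: 1  (via Jorvik)
Tarn: 1.9  (via Arlen)
Yarm: 2.6  (via Jorvik)
Ravel: 3.4  (via Arlen)
Neston: 4.7  (via Tarn)
Selby: 4.7  (via Yarm)
Linby: 6.7  (via Jorvik)
Eskin: 7.7  (via Kelso)
Fenn: 8.9  (via Neston)
Shortest route: Kelso–Jorvik–Arlen–Tarn–Neston–Fenn = 8.9 km.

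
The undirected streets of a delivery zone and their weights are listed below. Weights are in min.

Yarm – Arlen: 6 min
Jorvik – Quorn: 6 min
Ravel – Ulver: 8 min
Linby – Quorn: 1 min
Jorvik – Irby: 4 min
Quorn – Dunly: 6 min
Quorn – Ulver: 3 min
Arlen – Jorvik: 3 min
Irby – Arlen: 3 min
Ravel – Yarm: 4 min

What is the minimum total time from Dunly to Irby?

Candidate routes:
Dunly–Quorn–Jorvik–Arlen–Irby: 6+6+3+3 = 18
Dunly–Quorn–Jorvik–Irby: 6+6+4 = 16
The minimum is 16 min via Dunly–Quorn–Jorvik–Irby.

16 min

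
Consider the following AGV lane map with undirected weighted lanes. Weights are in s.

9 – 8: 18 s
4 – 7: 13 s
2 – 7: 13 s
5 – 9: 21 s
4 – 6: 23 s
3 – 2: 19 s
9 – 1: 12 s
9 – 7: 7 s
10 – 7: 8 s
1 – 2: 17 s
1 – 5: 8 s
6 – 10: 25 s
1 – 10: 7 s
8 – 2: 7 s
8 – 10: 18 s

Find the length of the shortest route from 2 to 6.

Candidate routes:
2–1–10–6: 17+7+25 = 49
2–8–10–6: 7+18+25 = 50
2–7–4–6: 13+13+23 = 49
2–7–10–6: 13+8+25 = 46
The minimum is 46 s via 2–7–10–6.

46 s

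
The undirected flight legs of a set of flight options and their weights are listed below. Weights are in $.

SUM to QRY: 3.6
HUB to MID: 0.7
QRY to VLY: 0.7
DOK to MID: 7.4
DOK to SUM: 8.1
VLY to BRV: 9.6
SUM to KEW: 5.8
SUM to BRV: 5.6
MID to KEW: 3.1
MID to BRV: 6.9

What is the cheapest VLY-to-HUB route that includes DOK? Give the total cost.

$20.5

Shortest VLY→DOK: VLY–QRY–SUM–DOK = 12.4
Best DOK to HUB: DOK–MID–HUB costing 8.1
Total via DOK: 12.4 + 8.1 = $20.5.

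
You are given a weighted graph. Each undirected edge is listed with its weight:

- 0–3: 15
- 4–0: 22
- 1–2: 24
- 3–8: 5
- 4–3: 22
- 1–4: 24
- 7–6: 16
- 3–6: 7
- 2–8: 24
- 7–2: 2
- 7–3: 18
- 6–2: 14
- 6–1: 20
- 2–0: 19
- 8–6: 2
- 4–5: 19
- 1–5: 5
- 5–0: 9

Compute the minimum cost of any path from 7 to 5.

30

Candidate routes:
7 → 2 → 1 → 5: 2+24+5 = 31
7 → 2 → 0 → 5: 2+19+9 = 30
7 → 6 → 1 → 5: 16+20+5 = 41
Cheapest is 7 → 2 → 0 → 5 at 30.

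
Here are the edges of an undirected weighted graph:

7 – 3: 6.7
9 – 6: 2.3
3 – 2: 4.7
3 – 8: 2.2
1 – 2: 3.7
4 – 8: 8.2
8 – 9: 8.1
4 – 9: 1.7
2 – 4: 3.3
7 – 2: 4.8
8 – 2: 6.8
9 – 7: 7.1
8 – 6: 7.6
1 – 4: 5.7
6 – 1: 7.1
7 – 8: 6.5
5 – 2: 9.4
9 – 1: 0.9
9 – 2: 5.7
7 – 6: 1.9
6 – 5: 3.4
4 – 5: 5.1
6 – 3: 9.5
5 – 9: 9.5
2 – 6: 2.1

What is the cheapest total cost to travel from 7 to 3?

Running Dijkstra from 7:
7: 0
6: 1.9  (via 7)
2: 4  (via 6)
9: 4.2  (via 6)
1: 5.1  (via 9)
5: 5.3  (via 6)
4: 5.9  (via 9)
8: 6.5  (via 7)
3: 6.7  (via 7)
Shortest route: 7 → 3 = 6.7.

6.7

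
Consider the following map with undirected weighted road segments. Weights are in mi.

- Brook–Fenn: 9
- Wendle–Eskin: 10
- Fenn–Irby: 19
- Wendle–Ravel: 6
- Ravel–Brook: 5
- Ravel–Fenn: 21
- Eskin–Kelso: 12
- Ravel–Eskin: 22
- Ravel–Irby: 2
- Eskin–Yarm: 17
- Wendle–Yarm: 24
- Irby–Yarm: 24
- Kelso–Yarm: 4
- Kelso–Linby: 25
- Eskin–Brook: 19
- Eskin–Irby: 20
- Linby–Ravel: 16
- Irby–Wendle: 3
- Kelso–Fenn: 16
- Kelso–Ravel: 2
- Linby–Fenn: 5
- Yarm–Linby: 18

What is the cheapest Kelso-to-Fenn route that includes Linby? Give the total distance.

23 mi

Best Kelso to Linby: Kelso–Ravel–Linby costing 18
Shortest Linby→Fenn: Linby–Fenn = 5
Total via Linby: 18 + 5 = 23 mi.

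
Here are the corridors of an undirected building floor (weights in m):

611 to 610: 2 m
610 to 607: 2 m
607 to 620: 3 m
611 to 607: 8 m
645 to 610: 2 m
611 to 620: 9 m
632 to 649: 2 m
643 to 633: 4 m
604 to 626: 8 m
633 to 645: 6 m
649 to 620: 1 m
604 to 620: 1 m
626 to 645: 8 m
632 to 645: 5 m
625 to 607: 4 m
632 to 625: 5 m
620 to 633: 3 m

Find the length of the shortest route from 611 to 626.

12 m

Settle nodes by increasing distance from 611:
611: 0
610: 2  (via 611)
645: 4  (via 610)
607: 4  (via 610)
620: 7  (via 607)
625: 8  (via 607)
604: 8  (via 620)
649: 8  (via 620)
632: 9  (via 645)
633: 10  (via 645)
626: 12  (via 645)
Shortest route: 611 → 610 → 645 → 626 = 12 m.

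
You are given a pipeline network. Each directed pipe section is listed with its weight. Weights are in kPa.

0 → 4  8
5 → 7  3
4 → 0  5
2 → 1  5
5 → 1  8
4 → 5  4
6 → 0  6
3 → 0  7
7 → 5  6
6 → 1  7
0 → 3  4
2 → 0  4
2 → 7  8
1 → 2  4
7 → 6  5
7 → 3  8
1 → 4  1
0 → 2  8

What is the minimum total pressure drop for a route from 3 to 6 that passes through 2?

Shortest 3→2: 3–0–2 = 15
Shortest 2→6: 2–7–6 = 13
Total via 2: 15 + 13 = 28 kPa.

28 kPa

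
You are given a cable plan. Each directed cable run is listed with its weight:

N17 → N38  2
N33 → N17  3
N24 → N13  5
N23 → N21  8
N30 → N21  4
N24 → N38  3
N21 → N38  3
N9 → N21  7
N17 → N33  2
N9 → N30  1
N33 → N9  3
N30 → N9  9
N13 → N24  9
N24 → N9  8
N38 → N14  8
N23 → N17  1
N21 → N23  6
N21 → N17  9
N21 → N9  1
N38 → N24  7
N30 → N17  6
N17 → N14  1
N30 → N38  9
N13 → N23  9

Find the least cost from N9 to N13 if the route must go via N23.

26

Best N9 to N23: N9 → N30 → N21 → N23 costing 11
Shortest N23→N13: N23 → N17 → N38 → N24 → N13 = 15
Total via N23: 11 + 15 = 26.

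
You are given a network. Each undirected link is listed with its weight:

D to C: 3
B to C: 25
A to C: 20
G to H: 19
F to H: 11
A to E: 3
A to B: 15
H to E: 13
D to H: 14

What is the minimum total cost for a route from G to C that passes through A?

Shortest G→A: G → H → E → A = 35
Shortest A→C: A → C = 20
Total via A: 35 + 20 = 55.

55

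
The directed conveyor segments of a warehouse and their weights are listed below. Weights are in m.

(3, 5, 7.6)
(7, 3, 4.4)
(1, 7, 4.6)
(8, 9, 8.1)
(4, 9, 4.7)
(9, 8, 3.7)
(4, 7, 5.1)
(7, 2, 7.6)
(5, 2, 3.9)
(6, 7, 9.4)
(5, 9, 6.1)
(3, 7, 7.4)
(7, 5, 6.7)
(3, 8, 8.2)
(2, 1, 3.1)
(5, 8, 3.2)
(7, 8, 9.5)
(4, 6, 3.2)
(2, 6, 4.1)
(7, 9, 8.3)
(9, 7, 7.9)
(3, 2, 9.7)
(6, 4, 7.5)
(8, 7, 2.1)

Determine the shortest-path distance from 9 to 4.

25 m

Shortest distances from 9:
9: 0
8: 3.7  (via 9)
7: 5.8  (via 8)
3: 10.2  (via 7)
5: 12.5  (via 7)
2: 13.4  (via 7)
1: 16.5  (via 2)
6: 17.5  (via 2)
4: 25  (via 6)
Shortest route: 9 → 8 → 7 → 2 → 6 → 4 = 25 m.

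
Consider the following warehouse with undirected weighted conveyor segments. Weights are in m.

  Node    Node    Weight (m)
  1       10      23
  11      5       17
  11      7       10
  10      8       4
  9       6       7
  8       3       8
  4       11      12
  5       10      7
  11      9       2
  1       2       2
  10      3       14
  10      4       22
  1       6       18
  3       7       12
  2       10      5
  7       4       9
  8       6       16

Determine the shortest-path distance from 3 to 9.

24 m

Settle nodes by increasing distance from 3:
3: 0
8: 8  (via 3)
7: 12  (via 3)
10: 12  (via 8)
2: 17  (via 10)
1: 19  (via 2)
5: 19  (via 10)
4: 21  (via 7)
11: 22  (via 7)
6: 24  (via 8)
9: 24  (via 11)
Shortest route: 3 → 7 → 11 → 9 = 24 m.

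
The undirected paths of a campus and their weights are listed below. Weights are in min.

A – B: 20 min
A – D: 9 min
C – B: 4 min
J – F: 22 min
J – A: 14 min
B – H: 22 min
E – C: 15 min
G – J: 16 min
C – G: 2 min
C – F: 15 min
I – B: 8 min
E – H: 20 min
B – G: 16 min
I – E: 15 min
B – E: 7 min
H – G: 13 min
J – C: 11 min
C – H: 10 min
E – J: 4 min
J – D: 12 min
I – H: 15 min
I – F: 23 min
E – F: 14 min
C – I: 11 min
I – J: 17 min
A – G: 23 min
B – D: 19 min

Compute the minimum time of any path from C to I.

Settle nodes by increasing distance from C:
C: 0
G: 2  (via C)
B: 4  (via C)
H: 10  (via C)
E: 11  (via B)
I: 11  (via C)
Shortest route: C → I = 11 min.

11 min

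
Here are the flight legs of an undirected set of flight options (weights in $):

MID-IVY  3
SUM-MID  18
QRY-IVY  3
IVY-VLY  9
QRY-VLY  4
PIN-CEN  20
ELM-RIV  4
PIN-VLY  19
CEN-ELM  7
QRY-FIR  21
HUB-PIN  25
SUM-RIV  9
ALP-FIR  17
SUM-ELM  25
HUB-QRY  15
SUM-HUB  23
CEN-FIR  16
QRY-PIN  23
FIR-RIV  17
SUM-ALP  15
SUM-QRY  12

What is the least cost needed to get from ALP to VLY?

$31

Running Dijkstra from ALP:
ALP: 0
SUM: 15  (via ALP)
FIR: 17  (via ALP)
RIV: 24  (via SUM)
QRY: 27  (via SUM)
ELM: 28  (via RIV)
IVY: 30  (via QRY)
VLY: 31  (via QRY)
Shortest route: ALP → SUM → QRY → VLY = $31.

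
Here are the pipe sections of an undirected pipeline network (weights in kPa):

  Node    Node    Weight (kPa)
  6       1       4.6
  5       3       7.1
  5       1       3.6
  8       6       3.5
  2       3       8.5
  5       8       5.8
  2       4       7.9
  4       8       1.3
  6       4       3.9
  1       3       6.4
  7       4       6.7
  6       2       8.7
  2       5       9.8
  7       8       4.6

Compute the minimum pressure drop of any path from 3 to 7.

17.5 kPa

Running Dijkstra from 3:
3: 0
1: 6.4  (via 3)
5: 7.1  (via 3)
2: 8.5  (via 3)
6: 11  (via 1)
8: 12.9  (via 5)
4: 14.2  (via 8)
7: 17.5  (via 8)
Shortest route: 3–5–8–7 = 17.5 kPa.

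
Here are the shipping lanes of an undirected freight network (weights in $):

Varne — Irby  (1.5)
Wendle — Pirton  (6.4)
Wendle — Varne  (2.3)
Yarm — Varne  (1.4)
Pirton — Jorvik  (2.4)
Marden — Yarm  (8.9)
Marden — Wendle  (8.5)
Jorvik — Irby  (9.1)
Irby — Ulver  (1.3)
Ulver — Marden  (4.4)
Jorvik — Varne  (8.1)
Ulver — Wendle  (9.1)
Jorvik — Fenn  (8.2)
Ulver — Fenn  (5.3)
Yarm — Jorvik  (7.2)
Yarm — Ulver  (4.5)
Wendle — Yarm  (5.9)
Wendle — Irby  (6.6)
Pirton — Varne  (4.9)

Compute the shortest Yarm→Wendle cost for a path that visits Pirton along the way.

Shortest Yarm→Pirton: Yarm → Varne → Pirton = 6.3
Best Pirton to Wendle: Pirton → Wendle costing 6.4
Total via Pirton: 6.3 + 6.4 = $12.7.

$12.7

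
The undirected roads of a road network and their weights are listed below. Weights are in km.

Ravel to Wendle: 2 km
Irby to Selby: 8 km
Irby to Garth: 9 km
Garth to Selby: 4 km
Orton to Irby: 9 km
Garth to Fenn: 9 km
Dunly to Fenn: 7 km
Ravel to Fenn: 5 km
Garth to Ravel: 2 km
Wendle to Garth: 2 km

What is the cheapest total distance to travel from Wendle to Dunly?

14 km

Running Dijkstra from Wendle:
Wendle: 0
Garth: 2  (via Wendle)
Ravel: 2  (via Wendle)
Selby: 6  (via Garth)
Fenn: 7  (via Ravel)
Irby: 11  (via Garth)
Dunly: 14  (via Fenn)
Shortest route: Wendle → Ravel → Fenn → Dunly = 14 km.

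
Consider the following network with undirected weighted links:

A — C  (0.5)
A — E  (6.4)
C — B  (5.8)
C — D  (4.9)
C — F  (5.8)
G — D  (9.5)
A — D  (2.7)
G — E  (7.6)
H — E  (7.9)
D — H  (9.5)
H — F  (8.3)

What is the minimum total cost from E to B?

12.7

Running Dijkstra from E:
E: 0
A: 6.4  (via E)
C: 6.9  (via A)
G: 7.6  (via E)
H: 7.9  (via E)
D: 9.1  (via A)
B: 12.7  (via C)
Shortest route: E → A → C → B = 12.7.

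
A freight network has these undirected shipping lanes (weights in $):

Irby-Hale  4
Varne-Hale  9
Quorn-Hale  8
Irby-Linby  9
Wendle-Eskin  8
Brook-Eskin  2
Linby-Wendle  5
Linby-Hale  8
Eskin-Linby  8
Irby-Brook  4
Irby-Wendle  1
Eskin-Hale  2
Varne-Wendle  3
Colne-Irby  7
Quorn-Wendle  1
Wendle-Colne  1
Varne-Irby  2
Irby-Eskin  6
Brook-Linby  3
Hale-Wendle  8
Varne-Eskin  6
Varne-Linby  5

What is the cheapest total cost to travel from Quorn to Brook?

$6

Enumerating some paths:
Quorn → Wendle → Linby → Brook: 1+5+3 = 9
Quorn → Wendle → Irby → Brook: 1+1+4 = 6
Quorn → Wendle → Varne → Irby → Brook: 1+3+2+4 = 10
Cheapest is Quorn → Wendle → Irby → Brook at $6.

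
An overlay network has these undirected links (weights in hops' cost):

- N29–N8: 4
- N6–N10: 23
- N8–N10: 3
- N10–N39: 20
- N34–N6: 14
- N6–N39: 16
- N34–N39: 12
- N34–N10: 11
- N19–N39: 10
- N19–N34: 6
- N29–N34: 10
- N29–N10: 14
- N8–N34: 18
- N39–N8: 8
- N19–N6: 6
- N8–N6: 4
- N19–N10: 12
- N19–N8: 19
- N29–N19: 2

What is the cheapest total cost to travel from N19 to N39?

Compare a few routes:
N19 → N6 → N8 → N39: 6+4+8 = 18
N19 → N39: 10 = 10
N19 → N29 → N8 → N39: 2+4+8 = 14
N19 → N34 → N39: 6+12 = 18
The minimum is 10 hops' cost via N19 → N39.

10 hops' cost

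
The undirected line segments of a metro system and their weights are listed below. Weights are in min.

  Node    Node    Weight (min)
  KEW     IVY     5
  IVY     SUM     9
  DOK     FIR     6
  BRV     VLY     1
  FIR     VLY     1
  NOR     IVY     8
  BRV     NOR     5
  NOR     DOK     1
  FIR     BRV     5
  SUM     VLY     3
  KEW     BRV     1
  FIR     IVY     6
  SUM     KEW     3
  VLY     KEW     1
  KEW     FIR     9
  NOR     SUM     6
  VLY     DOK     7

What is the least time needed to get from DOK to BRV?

6 min

Running Dijkstra from DOK:
DOK: 0
NOR: 1  (via DOK)
BRV: 6  (via NOR)
Shortest route: DOK → NOR → BRV = 6 min.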